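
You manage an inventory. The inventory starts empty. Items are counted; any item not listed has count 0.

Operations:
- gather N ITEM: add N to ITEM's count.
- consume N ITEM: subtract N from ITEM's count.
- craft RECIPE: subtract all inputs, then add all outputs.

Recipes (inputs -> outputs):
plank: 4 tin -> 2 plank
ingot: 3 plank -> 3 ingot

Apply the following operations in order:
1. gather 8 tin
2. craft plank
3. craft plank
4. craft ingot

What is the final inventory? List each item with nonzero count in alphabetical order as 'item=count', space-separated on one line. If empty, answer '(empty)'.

Answer: ingot=3 plank=1

Derivation:
After 1 (gather 8 tin): tin=8
After 2 (craft plank): plank=2 tin=4
After 3 (craft plank): plank=4
After 4 (craft ingot): ingot=3 plank=1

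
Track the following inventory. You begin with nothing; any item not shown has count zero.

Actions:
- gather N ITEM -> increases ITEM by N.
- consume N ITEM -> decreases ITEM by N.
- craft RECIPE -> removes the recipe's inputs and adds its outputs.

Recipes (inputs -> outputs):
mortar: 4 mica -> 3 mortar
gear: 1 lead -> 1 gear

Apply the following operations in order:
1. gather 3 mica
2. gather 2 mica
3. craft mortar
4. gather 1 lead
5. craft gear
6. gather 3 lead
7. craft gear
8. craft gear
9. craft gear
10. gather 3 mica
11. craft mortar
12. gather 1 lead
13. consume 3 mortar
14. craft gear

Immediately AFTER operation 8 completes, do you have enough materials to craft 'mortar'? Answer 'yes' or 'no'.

After 1 (gather 3 mica): mica=3
After 2 (gather 2 mica): mica=5
After 3 (craft mortar): mica=1 mortar=3
After 4 (gather 1 lead): lead=1 mica=1 mortar=3
After 5 (craft gear): gear=1 mica=1 mortar=3
After 6 (gather 3 lead): gear=1 lead=3 mica=1 mortar=3
After 7 (craft gear): gear=2 lead=2 mica=1 mortar=3
After 8 (craft gear): gear=3 lead=1 mica=1 mortar=3

Answer: no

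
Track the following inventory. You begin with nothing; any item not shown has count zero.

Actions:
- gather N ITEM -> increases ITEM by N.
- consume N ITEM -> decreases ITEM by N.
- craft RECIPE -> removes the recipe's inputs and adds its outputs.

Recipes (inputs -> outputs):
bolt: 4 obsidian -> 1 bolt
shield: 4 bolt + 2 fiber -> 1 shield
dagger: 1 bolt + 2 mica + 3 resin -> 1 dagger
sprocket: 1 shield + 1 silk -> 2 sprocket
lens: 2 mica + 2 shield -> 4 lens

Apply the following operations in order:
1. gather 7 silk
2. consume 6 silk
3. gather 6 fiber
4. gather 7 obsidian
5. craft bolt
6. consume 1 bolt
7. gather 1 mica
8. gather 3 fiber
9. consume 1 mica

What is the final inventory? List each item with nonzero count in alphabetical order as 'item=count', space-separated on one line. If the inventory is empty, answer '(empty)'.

Answer: fiber=9 obsidian=3 silk=1

Derivation:
After 1 (gather 7 silk): silk=7
After 2 (consume 6 silk): silk=1
After 3 (gather 6 fiber): fiber=6 silk=1
After 4 (gather 7 obsidian): fiber=6 obsidian=7 silk=1
After 5 (craft bolt): bolt=1 fiber=6 obsidian=3 silk=1
After 6 (consume 1 bolt): fiber=6 obsidian=3 silk=1
After 7 (gather 1 mica): fiber=6 mica=1 obsidian=3 silk=1
After 8 (gather 3 fiber): fiber=9 mica=1 obsidian=3 silk=1
After 9 (consume 1 mica): fiber=9 obsidian=3 silk=1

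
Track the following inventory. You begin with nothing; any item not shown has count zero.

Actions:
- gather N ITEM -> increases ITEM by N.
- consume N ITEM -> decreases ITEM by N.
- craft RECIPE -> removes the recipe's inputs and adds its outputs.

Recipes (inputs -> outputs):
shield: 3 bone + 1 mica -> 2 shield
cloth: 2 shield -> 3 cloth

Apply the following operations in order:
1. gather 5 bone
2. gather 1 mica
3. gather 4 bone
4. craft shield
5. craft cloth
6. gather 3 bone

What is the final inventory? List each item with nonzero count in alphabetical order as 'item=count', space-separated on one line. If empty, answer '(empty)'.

After 1 (gather 5 bone): bone=5
After 2 (gather 1 mica): bone=5 mica=1
After 3 (gather 4 bone): bone=9 mica=1
After 4 (craft shield): bone=6 shield=2
After 5 (craft cloth): bone=6 cloth=3
After 6 (gather 3 bone): bone=9 cloth=3

Answer: bone=9 cloth=3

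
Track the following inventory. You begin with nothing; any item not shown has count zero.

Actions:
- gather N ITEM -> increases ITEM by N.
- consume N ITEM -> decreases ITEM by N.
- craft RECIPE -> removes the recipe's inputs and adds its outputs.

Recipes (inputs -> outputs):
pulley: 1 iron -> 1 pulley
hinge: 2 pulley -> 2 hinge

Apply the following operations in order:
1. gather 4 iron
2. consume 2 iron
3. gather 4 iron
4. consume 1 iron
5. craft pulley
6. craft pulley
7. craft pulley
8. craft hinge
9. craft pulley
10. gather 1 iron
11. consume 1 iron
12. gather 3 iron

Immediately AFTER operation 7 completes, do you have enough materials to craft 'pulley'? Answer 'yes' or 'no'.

After 1 (gather 4 iron): iron=4
After 2 (consume 2 iron): iron=2
After 3 (gather 4 iron): iron=6
After 4 (consume 1 iron): iron=5
After 5 (craft pulley): iron=4 pulley=1
After 6 (craft pulley): iron=3 pulley=2
After 7 (craft pulley): iron=2 pulley=3

Answer: yes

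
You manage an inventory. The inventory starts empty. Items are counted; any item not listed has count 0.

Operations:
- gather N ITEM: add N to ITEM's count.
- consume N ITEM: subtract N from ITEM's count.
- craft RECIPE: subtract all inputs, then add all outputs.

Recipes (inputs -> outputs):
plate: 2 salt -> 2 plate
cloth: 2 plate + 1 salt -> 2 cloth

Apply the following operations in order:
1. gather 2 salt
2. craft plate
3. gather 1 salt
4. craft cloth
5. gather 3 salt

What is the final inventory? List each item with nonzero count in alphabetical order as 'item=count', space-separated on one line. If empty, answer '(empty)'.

Answer: cloth=2 salt=3

Derivation:
After 1 (gather 2 salt): salt=2
After 2 (craft plate): plate=2
After 3 (gather 1 salt): plate=2 salt=1
After 4 (craft cloth): cloth=2
After 5 (gather 3 salt): cloth=2 salt=3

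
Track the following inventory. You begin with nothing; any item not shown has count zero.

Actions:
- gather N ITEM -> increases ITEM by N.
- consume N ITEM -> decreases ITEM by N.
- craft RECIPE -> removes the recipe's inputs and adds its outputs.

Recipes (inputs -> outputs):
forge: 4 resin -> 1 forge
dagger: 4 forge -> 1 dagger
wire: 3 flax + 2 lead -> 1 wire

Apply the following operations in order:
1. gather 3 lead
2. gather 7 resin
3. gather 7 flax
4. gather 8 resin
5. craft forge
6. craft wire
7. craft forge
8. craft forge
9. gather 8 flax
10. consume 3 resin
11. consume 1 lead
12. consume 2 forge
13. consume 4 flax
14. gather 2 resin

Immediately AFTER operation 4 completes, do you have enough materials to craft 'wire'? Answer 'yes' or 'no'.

After 1 (gather 3 lead): lead=3
After 2 (gather 7 resin): lead=3 resin=7
After 3 (gather 7 flax): flax=7 lead=3 resin=7
After 4 (gather 8 resin): flax=7 lead=3 resin=15

Answer: yes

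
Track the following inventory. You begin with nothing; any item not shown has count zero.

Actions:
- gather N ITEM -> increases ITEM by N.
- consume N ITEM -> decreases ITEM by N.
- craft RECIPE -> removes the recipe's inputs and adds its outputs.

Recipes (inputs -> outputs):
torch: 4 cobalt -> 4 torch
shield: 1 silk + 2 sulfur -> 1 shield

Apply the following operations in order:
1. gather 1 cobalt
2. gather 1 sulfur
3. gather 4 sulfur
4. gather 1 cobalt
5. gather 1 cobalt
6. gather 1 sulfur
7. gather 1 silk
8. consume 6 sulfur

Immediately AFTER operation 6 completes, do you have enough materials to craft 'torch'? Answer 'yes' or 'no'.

After 1 (gather 1 cobalt): cobalt=1
After 2 (gather 1 sulfur): cobalt=1 sulfur=1
After 3 (gather 4 sulfur): cobalt=1 sulfur=5
After 4 (gather 1 cobalt): cobalt=2 sulfur=5
After 5 (gather 1 cobalt): cobalt=3 sulfur=5
After 6 (gather 1 sulfur): cobalt=3 sulfur=6

Answer: no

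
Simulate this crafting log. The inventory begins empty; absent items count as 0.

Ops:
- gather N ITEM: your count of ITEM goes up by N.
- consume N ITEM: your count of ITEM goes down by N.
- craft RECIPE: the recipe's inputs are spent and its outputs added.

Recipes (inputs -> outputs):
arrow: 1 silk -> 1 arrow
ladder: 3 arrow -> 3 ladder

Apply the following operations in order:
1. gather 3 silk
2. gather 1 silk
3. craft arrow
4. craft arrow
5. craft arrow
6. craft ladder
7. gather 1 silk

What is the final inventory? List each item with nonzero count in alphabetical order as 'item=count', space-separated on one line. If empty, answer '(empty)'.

Answer: ladder=3 silk=2

Derivation:
After 1 (gather 3 silk): silk=3
After 2 (gather 1 silk): silk=4
After 3 (craft arrow): arrow=1 silk=3
After 4 (craft arrow): arrow=2 silk=2
After 5 (craft arrow): arrow=3 silk=1
After 6 (craft ladder): ladder=3 silk=1
After 7 (gather 1 silk): ladder=3 silk=2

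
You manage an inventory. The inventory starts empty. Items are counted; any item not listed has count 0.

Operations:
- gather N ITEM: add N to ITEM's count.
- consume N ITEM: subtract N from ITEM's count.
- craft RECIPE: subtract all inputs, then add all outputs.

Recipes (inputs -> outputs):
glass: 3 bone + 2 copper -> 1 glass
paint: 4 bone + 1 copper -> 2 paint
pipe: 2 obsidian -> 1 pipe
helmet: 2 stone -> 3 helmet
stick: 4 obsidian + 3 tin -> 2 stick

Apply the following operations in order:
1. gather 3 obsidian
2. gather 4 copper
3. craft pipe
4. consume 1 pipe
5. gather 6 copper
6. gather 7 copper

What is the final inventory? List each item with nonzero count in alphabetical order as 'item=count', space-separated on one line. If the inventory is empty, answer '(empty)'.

Answer: copper=17 obsidian=1

Derivation:
After 1 (gather 3 obsidian): obsidian=3
After 2 (gather 4 copper): copper=4 obsidian=3
After 3 (craft pipe): copper=4 obsidian=1 pipe=1
After 4 (consume 1 pipe): copper=4 obsidian=1
After 5 (gather 6 copper): copper=10 obsidian=1
After 6 (gather 7 copper): copper=17 obsidian=1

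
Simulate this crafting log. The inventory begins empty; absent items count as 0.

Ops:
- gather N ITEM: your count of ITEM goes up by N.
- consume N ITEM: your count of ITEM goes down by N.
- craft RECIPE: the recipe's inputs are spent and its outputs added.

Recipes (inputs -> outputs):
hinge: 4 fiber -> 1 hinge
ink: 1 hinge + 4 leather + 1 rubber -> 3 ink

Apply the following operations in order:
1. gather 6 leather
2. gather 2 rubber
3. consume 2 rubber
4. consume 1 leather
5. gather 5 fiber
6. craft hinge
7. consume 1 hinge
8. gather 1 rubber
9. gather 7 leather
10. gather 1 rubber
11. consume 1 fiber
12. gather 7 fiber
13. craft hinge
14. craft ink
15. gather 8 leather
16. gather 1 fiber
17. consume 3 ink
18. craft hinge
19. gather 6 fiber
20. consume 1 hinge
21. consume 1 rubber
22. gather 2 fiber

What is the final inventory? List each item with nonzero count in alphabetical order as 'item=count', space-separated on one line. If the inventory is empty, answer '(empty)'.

Answer: fiber=8 leather=16

Derivation:
After 1 (gather 6 leather): leather=6
After 2 (gather 2 rubber): leather=6 rubber=2
After 3 (consume 2 rubber): leather=6
After 4 (consume 1 leather): leather=5
After 5 (gather 5 fiber): fiber=5 leather=5
After 6 (craft hinge): fiber=1 hinge=1 leather=5
After 7 (consume 1 hinge): fiber=1 leather=5
After 8 (gather 1 rubber): fiber=1 leather=5 rubber=1
After 9 (gather 7 leather): fiber=1 leather=12 rubber=1
After 10 (gather 1 rubber): fiber=1 leather=12 rubber=2
After 11 (consume 1 fiber): leather=12 rubber=2
After 12 (gather 7 fiber): fiber=7 leather=12 rubber=2
After 13 (craft hinge): fiber=3 hinge=1 leather=12 rubber=2
After 14 (craft ink): fiber=3 ink=3 leather=8 rubber=1
After 15 (gather 8 leather): fiber=3 ink=3 leather=16 rubber=1
After 16 (gather 1 fiber): fiber=4 ink=3 leather=16 rubber=1
After 17 (consume 3 ink): fiber=4 leather=16 rubber=1
After 18 (craft hinge): hinge=1 leather=16 rubber=1
After 19 (gather 6 fiber): fiber=6 hinge=1 leather=16 rubber=1
After 20 (consume 1 hinge): fiber=6 leather=16 rubber=1
After 21 (consume 1 rubber): fiber=6 leather=16
After 22 (gather 2 fiber): fiber=8 leather=16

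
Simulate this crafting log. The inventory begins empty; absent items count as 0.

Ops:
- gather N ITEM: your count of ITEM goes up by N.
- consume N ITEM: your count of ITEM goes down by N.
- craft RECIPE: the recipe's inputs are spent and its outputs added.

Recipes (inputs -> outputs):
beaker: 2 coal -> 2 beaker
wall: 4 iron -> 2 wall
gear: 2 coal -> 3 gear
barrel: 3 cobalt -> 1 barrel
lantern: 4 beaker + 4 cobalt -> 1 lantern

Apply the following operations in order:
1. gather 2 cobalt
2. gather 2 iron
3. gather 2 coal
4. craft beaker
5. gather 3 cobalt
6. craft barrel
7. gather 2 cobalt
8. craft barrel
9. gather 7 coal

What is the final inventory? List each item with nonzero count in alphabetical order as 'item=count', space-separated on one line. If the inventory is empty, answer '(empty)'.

After 1 (gather 2 cobalt): cobalt=2
After 2 (gather 2 iron): cobalt=2 iron=2
After 3 (gather 2 coal): coal=2 cobalt=2 iron=2
After 4 (craft beaker): beaker=2 cobalt=2 iron=2
After 5 (gather 3 cobalt): beaker=2 cobalt=5 iron=2
After 6 (craft barrel): barrel=1 beaker=2 cobalt=2 iron=2
After 7 (gather 2 cobalt): barrel=1 beaker=2 cobalt=4 iron=2
After 8 (craft barrel): barrel=2 beaker=2 cobalt=1 iron=2
After 9 (gather 7 coal): barrel=2 beaker=2 coal=7 cobalt=1 iron=2

Answer: barrel=2 beaker=2 coal=7 cobalt=1 iron=2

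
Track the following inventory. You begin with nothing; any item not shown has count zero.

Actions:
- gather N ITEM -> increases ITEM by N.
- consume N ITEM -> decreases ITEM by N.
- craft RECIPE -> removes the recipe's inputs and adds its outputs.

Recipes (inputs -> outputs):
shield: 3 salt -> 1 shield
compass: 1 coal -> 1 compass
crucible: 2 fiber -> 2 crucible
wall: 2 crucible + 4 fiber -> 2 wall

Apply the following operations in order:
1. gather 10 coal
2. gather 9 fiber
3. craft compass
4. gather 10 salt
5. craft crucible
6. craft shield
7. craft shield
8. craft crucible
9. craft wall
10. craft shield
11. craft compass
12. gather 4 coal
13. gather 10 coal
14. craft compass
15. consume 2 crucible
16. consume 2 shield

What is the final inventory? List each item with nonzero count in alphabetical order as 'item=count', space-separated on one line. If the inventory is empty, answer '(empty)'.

Answer: coal=21 compass=3 fiber=1 salt=1 shield=1 wall=2

Derivation:
After 1 (gather 10 coal): coal=10
After 2 (gather 9 fiber): coal=10 fiber=9
After 3 (craft compass): coal=9 compass=1 fiber=9
After 4 (gather 10 salt): coal=9 compass=1 fiber=9 salt=10
After 5 (craft crucible): coal=9 compass=1 crucible=2 fiber=7 salt=10
After 6 (craft shield): coal=9 compass=1 crucible=2 fiber=7 salt=7 shield=1
After 7 (craft shield): coal=9 compass=1 crucible=2 fiber=7 salt=4 shield=2
After 8 (craft crucible): coal=9 compass=1 crucible=4 fiber=5 salt=4 shield=2
After 9 (craft wall): coal=9 compass=1 crucible=2 fiber=1 salt=4 shield=2 wall=2
After 10 (craft shield): coal=9 compass=1 crucible=2 fiber=1 salt=1 shield=3 wall=2
After 11 (craft compass): coal=8 compass=2 crucible=2 fiber=1 salt=1 shield=3 wall=2
After 12 (gather 4 coal): coal=12 compass=2 crucible=2 fiber=1 salt=1 shield=3 wall=2
After 13 (gather 10 coal): coal=22 compass=2 crucible=2 fiber=1 salt=1 shield=3 wall=2
After 14 (craft compass): coal=21 compass=3 crucible=2 fiber=1 salt=1 shield=3 wall=2
After 15 (consume 2 crucible): coal=21 compass=3 fiber=1 salt=1 shield=3 wall=2
After 16 (consume 2 shield): coal=21 compass=3 fiber=1 salt=1 shield=1 wall=2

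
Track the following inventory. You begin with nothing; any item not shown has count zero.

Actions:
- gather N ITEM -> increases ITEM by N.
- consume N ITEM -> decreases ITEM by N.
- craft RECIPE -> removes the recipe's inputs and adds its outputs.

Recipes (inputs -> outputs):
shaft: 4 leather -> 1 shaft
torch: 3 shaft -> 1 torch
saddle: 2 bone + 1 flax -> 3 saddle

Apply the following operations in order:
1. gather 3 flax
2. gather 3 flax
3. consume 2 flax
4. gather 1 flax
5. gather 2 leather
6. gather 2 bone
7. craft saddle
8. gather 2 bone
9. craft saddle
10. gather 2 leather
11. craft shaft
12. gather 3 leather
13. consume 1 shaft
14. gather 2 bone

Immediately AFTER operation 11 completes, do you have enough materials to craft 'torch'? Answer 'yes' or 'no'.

Answer: no

Derivation:
After 1 (gather 3 flax): flax=3
After 2 (gather 3 flax): flax=6
After 3 (consume 2 flax): flax=4
After 4 (gather 1 flax): flax=5
After 5 (gather 2 leather): flax=5 leather=2
After 6 (gather 2 bone): bone=2 flax=5 leather=2
After 7 (craft saddle): flax=4 leather=2 saddle=3
After 8 (gather 2 bone): bone=2 flax=4 leather=2 saddle=3
After 9 (craft saddle): flax=3 leather=2 saddle=6
After 10 (gather 2 leather): flax=3 leather=4 saddle=6
After 11 (craft shaft): flax=3 saddle=6 shaft=1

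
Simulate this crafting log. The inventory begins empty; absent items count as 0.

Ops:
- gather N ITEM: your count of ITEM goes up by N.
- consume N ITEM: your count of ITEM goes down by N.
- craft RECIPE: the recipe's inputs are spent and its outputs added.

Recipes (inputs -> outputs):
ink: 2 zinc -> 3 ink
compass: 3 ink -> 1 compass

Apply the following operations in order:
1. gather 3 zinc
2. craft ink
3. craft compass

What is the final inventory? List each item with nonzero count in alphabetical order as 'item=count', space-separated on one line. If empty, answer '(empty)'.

After 1 (gather 3 zinc): zinc=3
After 2 (craft ink): ink=3 zinc=1
After 3 (craft compass): compass=1 zinc=1

Answer: compass=1 zinc=1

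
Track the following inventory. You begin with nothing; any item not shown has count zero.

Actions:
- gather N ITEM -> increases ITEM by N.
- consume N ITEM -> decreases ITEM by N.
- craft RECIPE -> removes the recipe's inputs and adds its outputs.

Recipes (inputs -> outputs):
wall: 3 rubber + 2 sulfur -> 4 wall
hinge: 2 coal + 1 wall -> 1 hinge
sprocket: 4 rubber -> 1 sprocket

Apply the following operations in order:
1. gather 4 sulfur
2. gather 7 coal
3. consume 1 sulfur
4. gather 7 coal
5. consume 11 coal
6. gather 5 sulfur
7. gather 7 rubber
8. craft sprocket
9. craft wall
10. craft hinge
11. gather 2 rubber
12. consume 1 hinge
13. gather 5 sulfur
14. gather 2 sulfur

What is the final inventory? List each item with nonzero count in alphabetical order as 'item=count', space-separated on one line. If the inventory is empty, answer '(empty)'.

After 1 (gather 4 sulfur): sulfur=4
After 2 (gather 7 coal): coal=7 sulfur=4
After 3 (consume 1 sulfur): coal=7 sulfur=3
After 4 (gather 7 coal): coal=14 sulfur=3
After 5 (consume 11 coal): coal=3 sulfur=3
After 6 (gather 5 sulfur): coal=3 sulfur=8
After 7 (gather 7 rubber): coal=3 rubber=7 sulfur=8
After 8 (craft sprocket): coal=3 rubber=3 sprocket=1 sulfur=8
After 9 (craft wall): coal=3 sprocket=1 sulfur=6 wall=4
After 10 (craft hinge): coal=1 hinge=1 sprocket=1 sulfur=6 wall=3
After 11 (gather 2 rubber): coal=1 hinge=1 rubber=2 sprocket=1 sulfur=6 wall=3
After 12 (consume 1 hinge): coal=1 rubber=2 sprocket=1 sulfur=6 wall=3
After 13 (gather 5 sulfur): coal=1 rubber=2 sprocket=1 sulfur=11 wall=3
After 14 (gather 2 sulfur): coal=1 rubber=2 sprocket=1 sulfur=13 wall=3

Answer: coal=1 rubber=2 sprocket=1 sulfur=13 wall=3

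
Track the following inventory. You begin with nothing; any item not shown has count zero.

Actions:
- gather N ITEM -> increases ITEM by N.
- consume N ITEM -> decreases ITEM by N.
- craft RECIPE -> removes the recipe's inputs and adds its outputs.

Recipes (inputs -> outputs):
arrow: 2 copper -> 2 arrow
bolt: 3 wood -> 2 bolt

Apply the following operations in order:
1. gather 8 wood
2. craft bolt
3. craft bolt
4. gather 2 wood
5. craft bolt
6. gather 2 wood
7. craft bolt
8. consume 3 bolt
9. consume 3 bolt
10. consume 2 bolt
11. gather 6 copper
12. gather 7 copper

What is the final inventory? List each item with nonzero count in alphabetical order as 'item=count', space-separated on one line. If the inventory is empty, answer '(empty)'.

Answer: copper=13

Derivation:
After 1 (gather 8 wood): wood=8
After 2 (craft bolt): bolt=2 wood=5
After 3 (craft bolt): bolt=4 wood=2
After 4 (gather 2 wood): bolt=4 wood=4
After 5 (craft bolt): bolt=6 wood=1
After 6 (gather 2 wood): bolt=6 wood=3
After 7 (craft bolt): bolt=8
After 8 (consume 3 bolt): bolt=5
After 9 (consume 3 bolt): bolt=2
After 10 (consume 2 bolt): (empty)
After 11 (gather 6 copper): copper=6
After 12 (gather 7 copper): copper=13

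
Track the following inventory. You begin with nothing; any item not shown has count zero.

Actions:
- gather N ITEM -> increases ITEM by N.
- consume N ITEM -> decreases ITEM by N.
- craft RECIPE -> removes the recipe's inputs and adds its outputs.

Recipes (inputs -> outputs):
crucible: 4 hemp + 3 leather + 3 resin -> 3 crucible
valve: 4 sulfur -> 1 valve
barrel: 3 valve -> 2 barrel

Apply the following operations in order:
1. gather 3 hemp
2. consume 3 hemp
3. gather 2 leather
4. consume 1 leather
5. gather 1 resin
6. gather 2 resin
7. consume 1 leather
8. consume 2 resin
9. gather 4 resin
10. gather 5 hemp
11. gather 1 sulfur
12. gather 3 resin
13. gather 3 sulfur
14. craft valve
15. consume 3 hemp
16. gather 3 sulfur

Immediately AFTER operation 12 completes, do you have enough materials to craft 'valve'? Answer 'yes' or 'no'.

After 1 (gather 3 hemp): hemp=3
After 2 (consume 3 hemp): (empty)
After 3 (gather 2 leather): leather=2
After 4 (consume 1 leather): leather=1
After 5 (gather 1 resin): leather=1 resin=1
After 6 (gather 2 resin): leather=1 resin=3
After 7 (consume 1 leather): resin=3
After 8 (consume 2 resin): resin=1
After 9 (gather 4 resin): resin=5
After 10 (gather 5 hemp): hemp=5 resin=5
After 11 (gather 1 sulfur): hemp=5 resin=5 sulfur=1
After 12 (gather 3 resin): hemp=5 resin=8 sulfur=1

Answer: no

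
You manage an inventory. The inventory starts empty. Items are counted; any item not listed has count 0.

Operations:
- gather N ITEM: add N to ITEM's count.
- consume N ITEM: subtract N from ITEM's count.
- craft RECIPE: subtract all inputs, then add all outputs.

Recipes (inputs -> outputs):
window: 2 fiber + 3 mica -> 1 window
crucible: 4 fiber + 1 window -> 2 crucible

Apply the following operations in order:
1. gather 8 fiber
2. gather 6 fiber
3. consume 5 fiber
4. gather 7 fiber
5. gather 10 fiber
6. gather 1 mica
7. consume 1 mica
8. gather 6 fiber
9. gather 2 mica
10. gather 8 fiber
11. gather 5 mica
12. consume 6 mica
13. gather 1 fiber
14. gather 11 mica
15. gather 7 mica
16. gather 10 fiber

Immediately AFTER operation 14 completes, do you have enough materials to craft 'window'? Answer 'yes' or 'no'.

After 1 (gather 8 fiber): fiber=8
After 2 (gather 6 fiber): fiber=14
After 3 (consume 5 fiber): fiber=9
After 4 (gather 7 fiber): fiber=16
After 5 (gather 10 fiber): fiber=26
After 6 (gather 1 mica): fiber=26 mica=1
After 7 (consume 1 mica): fiber=26
After 8 (gather 6 fiber): fiber=32
After 9 (gather 2 mica): fiber=32 mica=2
After 10 (gather 8 fiber): fiber=40 mica=2
After 11 (gather 5 mica): fiber=40 mica=7
After 12 (consume 6 mica): fiber=40 mica=1
After 13 (gather 1 fiber): fiber=41 mica=1
After 14 (gather 11 mica): fiber=41 mica=12

Answer: yes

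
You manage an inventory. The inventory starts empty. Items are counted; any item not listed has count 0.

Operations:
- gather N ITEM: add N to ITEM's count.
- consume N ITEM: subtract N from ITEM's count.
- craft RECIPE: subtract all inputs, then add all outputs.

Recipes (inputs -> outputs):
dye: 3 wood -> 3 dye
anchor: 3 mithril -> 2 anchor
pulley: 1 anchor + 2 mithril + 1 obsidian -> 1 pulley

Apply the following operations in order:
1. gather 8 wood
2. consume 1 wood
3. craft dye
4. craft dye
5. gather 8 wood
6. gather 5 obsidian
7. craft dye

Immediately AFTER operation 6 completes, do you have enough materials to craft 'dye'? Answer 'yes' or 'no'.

After 1 (gather 8 wood): wood=8
After 2 (consume 1 wood): wood=7
After 3 (craft dye): dye=3 wood=4
After 4 (craft dye): dye=6 wood=1
After 5 (gather 8 wood): dye=6 wood=9
After 6 (gather 5 obsidian): dye=6 obsidian=5 wood=9

Answer: yes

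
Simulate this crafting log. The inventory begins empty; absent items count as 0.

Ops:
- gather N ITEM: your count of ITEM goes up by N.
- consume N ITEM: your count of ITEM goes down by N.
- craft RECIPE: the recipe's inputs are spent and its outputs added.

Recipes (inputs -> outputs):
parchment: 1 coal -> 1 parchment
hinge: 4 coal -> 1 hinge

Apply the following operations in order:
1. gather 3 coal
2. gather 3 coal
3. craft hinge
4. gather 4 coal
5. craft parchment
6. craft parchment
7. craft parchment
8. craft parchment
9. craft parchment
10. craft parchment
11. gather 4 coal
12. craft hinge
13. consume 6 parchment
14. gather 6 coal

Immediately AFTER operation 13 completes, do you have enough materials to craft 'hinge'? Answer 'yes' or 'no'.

Answer: no

Derivation:
After 1 (gather 3 coal): coal=3
After 2 (gather 3 coal): coal=6
After 3 (craft hinge): coal=2 hinge=1
After 4 (gather 4 coal): coal=6 hinge=1
After 5 (craft parchment): coal=5 hinge=1 parchment=1
After 6 (craft parchment): coal=4 hinge=1 parchment=2
After 7 (craft parchment): coal=3 hinge=1 parchment=3
After 8 (craft parchment): coal=2 hinge=1 parchment=4
After 9 (craft parchment): coal=1 hinge=1 parchment=5
After 10 (craft parchment): hinge=1 parchment=6
After 11 (gather 4 coal): coal=4 hinge=1 parchment=6
After 12 (craft hinge): hinge=2 parchment=6
After 13 (consume 6 parchment): hinge=2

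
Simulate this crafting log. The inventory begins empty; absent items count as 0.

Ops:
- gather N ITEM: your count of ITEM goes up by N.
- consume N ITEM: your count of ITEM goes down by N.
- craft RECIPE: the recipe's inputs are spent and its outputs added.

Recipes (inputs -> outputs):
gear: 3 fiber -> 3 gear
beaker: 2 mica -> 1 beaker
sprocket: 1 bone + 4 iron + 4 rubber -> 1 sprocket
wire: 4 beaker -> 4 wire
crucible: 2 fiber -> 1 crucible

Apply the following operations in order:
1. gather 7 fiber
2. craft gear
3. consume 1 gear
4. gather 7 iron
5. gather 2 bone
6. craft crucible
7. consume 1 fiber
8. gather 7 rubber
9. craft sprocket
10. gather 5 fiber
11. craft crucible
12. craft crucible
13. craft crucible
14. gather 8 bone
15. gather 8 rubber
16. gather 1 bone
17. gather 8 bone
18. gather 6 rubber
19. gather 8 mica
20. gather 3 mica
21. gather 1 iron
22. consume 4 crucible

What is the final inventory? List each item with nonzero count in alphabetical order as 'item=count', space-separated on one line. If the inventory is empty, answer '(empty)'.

Answer: bone=18 gear=2 iron=4 mica=11 rubber=17 sprocket=1

Derivation:
After 1 (gather 7 fiber): fiber=7
After 2 (craft gear): fiber=4 gear=3
After 3 (consume 1 gear): fiber=4 gear=2
After 4 (gather 7 iron): fiber=4 gear=2 iron=7
After 5 (gather 2 bone): bone=2 fiber=4 gear=2 iron=7
After 6 (craft crucible): bone=2 crucible=1 fiber=2 gear=2 iron=7
After 7 (consume 1 fiber): bone=2 crucible=1 fiber=1 gear=2 iron=7
After 8 (gather 7 rubber): bone=2 crucible=1 fiber=1 gear=2 iron=7 rubber=7
After 9 (craft sprocket): bone=1 crucible=1 fiber=1 gear=2 iron=3 rubber=3 sprocket=1
After 10 (gather 5 fiber): bone=1 crucible=1 fiber=6 gear=2 iron=3 rubber=3 sprocket=1
After 11 (craft crucible): bone=1 crucible=2 fiber=4 gear=2 iron=3 rubber=3 sprocket=1
After 12 (craft crucible): bone=1 crucible=3 fiber=2 gear=2 iron=3 rubber=3 sprocket=1
After 13 (craft crucible): bone=1 crucible=4 gear=2 iron=3 rubber=3 sprocket=1
After 14 (gather 8 bone): bone=9 crucible=4 gear=2 iron=3 rubber=3 sprocket=1
After 15 (gather 8 rubber): bone=9 crucible=4 gear=2 iron=3 rubber=11 sprocket=1
After 16 (gather 1 bone): bone=10 crucible=4 gear=2 iron=3 rubber=11 sprocket=1
After 17 (gather 8 bone): bone=18 crucible=4 gear=2 iron=3 rubber=11 sprocket=1
After 18 (gather 6 rubber): bone=18 crucible=4 gear=2 iron=3 rubber=17 sprocket=1
After 19 (gather 8 mica): bone=18 crucible=4 gear=2 iron=3 mica=8 rubber=17 sprocket=1
After 20 (gather 3 mica): bone=18 crucible=4 gear=2 iron=3 mica=11 rubber=17 sprocket=1
After 21 (gather 1 iron): bone=18 crucible=4 gear=2 iron=4 mica=11 rubber=17 sprocket=1
After 22 (consume 4 crucible): bone=18 gear=2 iron=4 mica=11 rubber=17 sprocket=1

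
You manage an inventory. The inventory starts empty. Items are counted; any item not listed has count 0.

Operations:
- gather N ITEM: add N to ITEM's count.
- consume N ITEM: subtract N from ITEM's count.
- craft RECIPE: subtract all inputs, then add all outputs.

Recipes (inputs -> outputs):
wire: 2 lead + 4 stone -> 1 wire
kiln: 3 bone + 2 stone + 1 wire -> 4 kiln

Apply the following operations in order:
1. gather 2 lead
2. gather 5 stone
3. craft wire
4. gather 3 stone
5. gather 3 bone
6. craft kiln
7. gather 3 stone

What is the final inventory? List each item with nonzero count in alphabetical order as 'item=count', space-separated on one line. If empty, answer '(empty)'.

Answer: kiln=4 stone=5

Derivation:
After 1 (gather 2 lead): lead=2
After 2 (gather 5 stone): lead=2 stone=5
After 3 (craft wire): stone=1 wire=1
After 4 (gather 3 stone): stone=4 wire=1
After 5 (gather 3 bone): bone=3 stone=4 wire=1
After 6 (craft kiln): kiln=4 stone=2
After 7 (gather 3 stone): kiln=4 stone=5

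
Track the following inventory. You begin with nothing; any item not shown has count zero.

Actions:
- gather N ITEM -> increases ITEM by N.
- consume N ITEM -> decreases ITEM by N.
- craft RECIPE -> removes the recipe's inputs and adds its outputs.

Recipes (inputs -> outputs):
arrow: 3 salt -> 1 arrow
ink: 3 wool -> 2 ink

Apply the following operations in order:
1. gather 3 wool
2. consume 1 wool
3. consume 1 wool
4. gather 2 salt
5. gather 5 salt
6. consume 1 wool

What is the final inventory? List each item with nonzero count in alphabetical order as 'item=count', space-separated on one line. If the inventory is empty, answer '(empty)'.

Answer: salt=7

Derivation:
After 1 (gather 3 wool): wool=3
After 2 (consume 1 wool): wool=2
After 3 (consume 1 wool): wool=1
After 4 (gather 2 salt): salt=2 wool=1
After 5 (gather 5 salt): salt=7 wool=1
After 6 (consume 1 wool): salt=7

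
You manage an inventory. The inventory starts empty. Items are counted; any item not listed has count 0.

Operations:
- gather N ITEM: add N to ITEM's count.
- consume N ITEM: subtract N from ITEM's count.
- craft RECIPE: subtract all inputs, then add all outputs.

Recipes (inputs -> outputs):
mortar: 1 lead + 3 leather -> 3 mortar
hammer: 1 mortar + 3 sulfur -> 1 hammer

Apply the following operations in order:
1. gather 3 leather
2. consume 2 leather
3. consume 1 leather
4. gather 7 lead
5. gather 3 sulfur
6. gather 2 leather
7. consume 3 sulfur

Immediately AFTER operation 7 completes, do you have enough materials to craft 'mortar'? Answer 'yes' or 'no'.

Answer: no

Derivation:
After 1 (gather 3 leather): leather=3
After 2 (consume 2 leather): leather=1
After 3 (consume 1 leather): (empty)
After 4 (gather 7 lead): lead=7
After 5 (gather 3 sulfur): lead=7 sulfur=3
After 6 (gather 2 leather): lead=7 leather=2 sulfur=3
After 7 (consume 3 sulfur): lead=7 leather=2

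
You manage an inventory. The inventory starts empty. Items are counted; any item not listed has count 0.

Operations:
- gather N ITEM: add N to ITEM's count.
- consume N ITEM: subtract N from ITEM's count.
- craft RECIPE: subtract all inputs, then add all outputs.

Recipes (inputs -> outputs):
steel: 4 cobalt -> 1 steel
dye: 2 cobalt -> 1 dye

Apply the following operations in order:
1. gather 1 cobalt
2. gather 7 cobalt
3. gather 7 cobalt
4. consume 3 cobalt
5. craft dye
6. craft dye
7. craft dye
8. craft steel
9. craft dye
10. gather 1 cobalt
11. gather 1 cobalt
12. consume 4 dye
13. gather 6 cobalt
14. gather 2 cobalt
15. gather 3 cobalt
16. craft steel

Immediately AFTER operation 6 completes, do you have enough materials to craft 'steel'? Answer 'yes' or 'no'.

After 1 (gather 1 cobalt): cobalt=1
After 2 (gather 7 cobalt): cobalt=8
After 3 (gather 7 cobalt): cobalt=15
After 4 (consume 3 cobalt): cobalt=12
After 5 (craft dye): cobalt=10 dye=1
After 6 (craft dye): cobalt=8 dye=2

Answer: yes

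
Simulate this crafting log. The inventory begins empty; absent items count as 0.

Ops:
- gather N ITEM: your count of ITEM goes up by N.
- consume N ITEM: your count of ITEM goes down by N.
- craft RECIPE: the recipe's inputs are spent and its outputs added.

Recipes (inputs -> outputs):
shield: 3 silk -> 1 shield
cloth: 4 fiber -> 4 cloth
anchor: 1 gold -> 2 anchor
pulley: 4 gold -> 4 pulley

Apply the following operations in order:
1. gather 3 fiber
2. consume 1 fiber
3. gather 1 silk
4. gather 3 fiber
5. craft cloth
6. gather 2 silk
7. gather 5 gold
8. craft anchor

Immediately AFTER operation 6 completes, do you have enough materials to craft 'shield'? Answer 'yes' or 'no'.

After 1 (gather 3 fiber): fiber=3
After 2 (consume 1 fiber): fiber=2
After 3 (gather 1 silk): fiber=2 silk=1
After 4 (gather 3 fiber): fiber=5 silk=1
After 5 (craft cloth): cloth=4 fiber=1 silk=1
After 6 (gather 2 silk): cloth=4 fiber=1 silk=3

Answer: yes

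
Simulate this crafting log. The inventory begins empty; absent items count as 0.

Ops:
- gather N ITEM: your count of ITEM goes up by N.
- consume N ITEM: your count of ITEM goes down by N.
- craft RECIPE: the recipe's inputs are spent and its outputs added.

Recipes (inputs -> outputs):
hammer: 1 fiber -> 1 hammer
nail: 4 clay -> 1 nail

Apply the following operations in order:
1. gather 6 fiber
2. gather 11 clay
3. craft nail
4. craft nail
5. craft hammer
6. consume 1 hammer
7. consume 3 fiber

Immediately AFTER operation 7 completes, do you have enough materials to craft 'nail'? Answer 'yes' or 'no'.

After 1 (gather 6 fiber): fiber=6
After 2 (gather 11 clay): clay=11 fiber=6
After 3 (craft nail): clay=7 fiber=6 nail=1
After 4 (craft nail): clay=3 fiber=6 nail=2
After 5 (craft hammer): clay=3 fiber=5 hammer=1 nail=2
After 6 (consume 1 hammer): clay=3 fiber=5 nail=2
After 7 (consume 3 fiber): clay=3 fiber=2 nail=2

Answer: no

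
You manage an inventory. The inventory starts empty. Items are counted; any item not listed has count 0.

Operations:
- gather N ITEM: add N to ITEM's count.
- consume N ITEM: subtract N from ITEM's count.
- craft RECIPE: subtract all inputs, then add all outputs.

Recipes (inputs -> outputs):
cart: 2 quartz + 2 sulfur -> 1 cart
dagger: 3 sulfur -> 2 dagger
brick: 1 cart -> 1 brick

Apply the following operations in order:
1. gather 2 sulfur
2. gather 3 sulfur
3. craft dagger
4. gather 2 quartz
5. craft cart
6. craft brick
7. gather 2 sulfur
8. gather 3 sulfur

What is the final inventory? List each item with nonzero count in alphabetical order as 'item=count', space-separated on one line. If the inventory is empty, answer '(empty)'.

After 1 (gather 2 sulfur): sulfur=2
After 2 (gather 3 sulfur): sulfur=5
After 3 (craft dagger): dagger=2 sulfur=2
After 4 (gather 2 quartz): dagger=2 quartz=2 sulfur=2
After 5 (craft cart): cart=1 dagger=2
After 6 (craft brick): brick=1 dagger=2
After 7 (gather 2 sulfur): brick=1 dagger=2 sulfur=2
After 8 (gather 3 sulfur): brick=1 dagger=2 sulfur=5

Answer: brick=1 dagger=2 sulfur=5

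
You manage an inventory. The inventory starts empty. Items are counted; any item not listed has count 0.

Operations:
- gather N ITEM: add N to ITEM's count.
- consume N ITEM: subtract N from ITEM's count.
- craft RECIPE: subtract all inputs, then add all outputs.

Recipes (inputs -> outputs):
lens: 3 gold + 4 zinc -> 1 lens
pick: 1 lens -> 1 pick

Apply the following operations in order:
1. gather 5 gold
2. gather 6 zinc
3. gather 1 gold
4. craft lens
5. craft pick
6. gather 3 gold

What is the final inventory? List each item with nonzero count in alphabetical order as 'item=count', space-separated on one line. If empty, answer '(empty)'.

Answer: gold=6 pick=1 zinc=2

Derivation:
After 1 (gather 5 gold): gold=5
After 2 (gather 6 zinc): gold=5 zinc=6
After 3 (gather 1 gold): gold=6 zinc=6
After 4 (craft lens): gold=3 lens=1 zinc=2
After 5 (craft pick): gold=3 pick=1 zinc=2
After 6 (gather 3 gold): gold=6 pick=1 zinc=2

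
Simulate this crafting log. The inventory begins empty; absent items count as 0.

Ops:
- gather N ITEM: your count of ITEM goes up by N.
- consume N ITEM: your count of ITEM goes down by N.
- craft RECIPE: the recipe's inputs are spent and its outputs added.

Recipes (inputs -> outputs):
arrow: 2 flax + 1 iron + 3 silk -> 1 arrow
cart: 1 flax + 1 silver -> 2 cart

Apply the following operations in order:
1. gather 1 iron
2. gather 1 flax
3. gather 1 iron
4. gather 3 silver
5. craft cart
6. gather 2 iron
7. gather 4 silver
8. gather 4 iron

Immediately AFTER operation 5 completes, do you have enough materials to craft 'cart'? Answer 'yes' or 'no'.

After 1 (gather 1 iron): iron=1
After 2 (gather 1 flax): flax=1 iron=1
After 3 (gather 1 iron): flax=1 iron=2
After 4 (gather 3 silver): flax=1 iron=2 silver=3
After 5 (craft cart): cart=2 iron=2 silver=2

Answer: no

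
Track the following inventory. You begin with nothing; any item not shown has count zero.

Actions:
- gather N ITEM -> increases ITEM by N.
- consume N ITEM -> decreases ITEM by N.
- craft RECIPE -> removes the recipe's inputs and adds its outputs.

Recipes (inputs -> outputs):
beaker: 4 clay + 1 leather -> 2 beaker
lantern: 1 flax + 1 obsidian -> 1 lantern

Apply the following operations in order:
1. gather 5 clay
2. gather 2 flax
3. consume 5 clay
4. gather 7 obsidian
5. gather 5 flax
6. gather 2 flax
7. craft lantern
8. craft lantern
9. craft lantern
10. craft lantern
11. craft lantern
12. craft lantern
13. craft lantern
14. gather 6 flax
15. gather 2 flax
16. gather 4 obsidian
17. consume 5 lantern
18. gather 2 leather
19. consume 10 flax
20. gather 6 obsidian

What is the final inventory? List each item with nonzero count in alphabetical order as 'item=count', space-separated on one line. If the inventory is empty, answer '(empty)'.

Answer: lantern=2 leather=2 obsidian=10

Derivation:
After 1 (gather 5 clay): clay=5
After 2 (gather 2 flax): clay=5 flax=2
After 3 (consume 5 clay): flax=2
After 4 (gather 7 obsidian): flax=2 obsidian=7
After 5 (gather 5 flax): flax=7 obsidian=7
After 6 (gather 2 flax): flax=9 obsidian=7
After 7 (craft lantern): flax=8 lantern=1 obsidian=6
After 8 (craft lantern): flax=7 lantern=2 obsidian=5
After 9 (craft lantern): flax=6 lantern=3 obsidian=4
After 10 (craft lantern): flax=5 lantern=4 obsidian=3
After 11 (craft lantern): flax=4 lantern=5 obsidian=2
After 12 (craft lantern): flax=3 lantern=6 obsidian=1
After 13 (craft lantern): flax=2 lantern=7
After 14 (gather 6 flax): flax=8 lantern=7
After 15 (gather 2 flax): flax=10 lantern=7
After 16 (gather 4 obsidian): flax=10 lantern=7 obsidian=4
After 17 (consume 5 lantern): flax=10 lantern=2 obsidian=4
After 18 (gather 2 leather): flax=10 lantern=2 leather=2 obsidian=4
After 19 (consume 10 flax): lantern=2 leather=2 obsidian=4
After 20 (gather 6 obsidian): lantern=2 leather=2 obsidian=10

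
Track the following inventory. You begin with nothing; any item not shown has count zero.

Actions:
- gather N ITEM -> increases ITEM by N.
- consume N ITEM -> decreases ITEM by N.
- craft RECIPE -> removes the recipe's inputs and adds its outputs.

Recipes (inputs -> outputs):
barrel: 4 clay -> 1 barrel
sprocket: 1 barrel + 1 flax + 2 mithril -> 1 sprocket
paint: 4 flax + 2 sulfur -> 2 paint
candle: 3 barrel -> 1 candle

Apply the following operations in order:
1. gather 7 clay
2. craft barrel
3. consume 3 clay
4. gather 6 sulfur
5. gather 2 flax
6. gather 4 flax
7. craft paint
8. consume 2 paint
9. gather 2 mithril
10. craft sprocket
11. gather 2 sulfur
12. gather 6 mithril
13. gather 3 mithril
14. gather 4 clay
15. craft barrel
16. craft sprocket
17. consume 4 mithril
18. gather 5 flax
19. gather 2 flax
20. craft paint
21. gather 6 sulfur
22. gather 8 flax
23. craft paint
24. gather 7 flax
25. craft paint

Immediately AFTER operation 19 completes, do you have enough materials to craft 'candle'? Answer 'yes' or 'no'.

Answer: no

Derivation:
After 1 (gather 7 clay): clay=7
After 2 (craft barrel): barrel=1 clay=3
After 3 (consume 3 clay): barrel=1
After 4 (gather 6 sulfur): barrel=1 sulfur=6
After 5 (gather 2 flax): barrel=1 flax=2 sulfur=6
After 6 (gather 4 flax): barrel=1 flax=6 sulfur=6
After 7 (craft paint): barrel=1 flax=2 paint=2 sulfur=4
After 8 (consume 2 paint): barrel=1 flax=2 sulfur=4
After 9 (gather 2 mithril): barrel=1 flax=2 mithril=2 sulfur=4
After 10 (craft sprocket): flax=1 sprocket=1 sulfur=4
After 11 (gather 2 sulfur): flax=1 sprocket=1 sulfur=6
After 12 (gather 6 mithril): flax=1 mithril=6 sprocket=1 sulfur=6
After 13 (gather 3 mithril): flax=1 mithril=9 sprocket=1 sulfur=6
After 14 (gather 4 clay): clay=4 flax=1 mithril=9 sprocket=1 sulfur=6
After 15 (craft barrel): barrel=1 flax=1 mithril=9 sprocket=1 sulfur=6
After 16 (craft sprocket): mithril=7 sprocket=2 sulfur=6
After 17 (consume 4 mithril): mithril=3 sprocket=2 sulfur=6
After 18 (gather 5 flax): flax=5 mithril=3 sprocket=2 sulfur=6
After 19 (gather 2 flax): flax=7 mithril=3 sprocket=2 sulfur=6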